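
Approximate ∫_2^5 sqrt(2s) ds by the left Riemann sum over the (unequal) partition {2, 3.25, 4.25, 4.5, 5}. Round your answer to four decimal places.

Subinterval widths: 1.25, 1, 0.25, 0.5.
Left endpoints: 2, 3.25, 4.25, 4.5.
f(2) ≈ 2.0000, f(3.25) ≈ 2.5495, f(4.25) ≈ 2.9155, f(4.5) ≈ 3.0000.
Sum = Σ Δs_i · f(s_i).
Sum ≈ 7.2784.

7.2784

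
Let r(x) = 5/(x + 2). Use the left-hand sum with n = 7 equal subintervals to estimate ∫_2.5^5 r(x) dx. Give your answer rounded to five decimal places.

2.28156

Δx = (5 − 2.5)/7 = 5/14.
Left endpoints: 2.5, 20/7, 45/14, 25/7, 55/14, 30/7, 65/14.
r(2.5) = 10/9, r(20/7) = 35/34, r(45/14) = 70/73, r(25/7) = 35/39, r(55/14) = 70/83, r(30/7) = 35/44, r(65/14) = 70/93.
Sum = Δx · [r(2.5) + r(20/7) + r(45/14) + ...].
Sum ≈ 2.28156.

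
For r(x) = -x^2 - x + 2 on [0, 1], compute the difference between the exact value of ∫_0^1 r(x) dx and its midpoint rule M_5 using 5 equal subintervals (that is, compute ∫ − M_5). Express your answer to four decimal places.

-0.0033

Exact integral: ∫_0^1 r(x) dx ≈ 1.166667.
M_5 = 1.17.
Error ≈ 1.166667 − 1.17 ≈ -0.0033.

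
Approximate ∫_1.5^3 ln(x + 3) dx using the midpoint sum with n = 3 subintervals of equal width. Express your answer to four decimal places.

2.4828

Δx = (3 − 1.5)/3 = 0.5.
Midpoints: 1.75, 2.25, 2.75.
f(1.75) ≈ 1.5581, f(2.25) ≈ 1.6582, f(2.75) ≈ 1.7492.
Sum = Δx · [f(1.75) + f(2.25) + f(2.75)].
Sum ≈ 2.4828.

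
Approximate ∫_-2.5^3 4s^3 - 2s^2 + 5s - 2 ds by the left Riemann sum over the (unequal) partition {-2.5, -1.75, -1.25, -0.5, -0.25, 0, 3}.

-108.90625

Subinterval widths: 0.75, 0.5, 0.75, 0.25, 0.25, 3.
Left endpoints: -2.5, -1.75, -1.25, -0.5, -0.25, 0.
f(-2.5) = -89.5, f(-1.75) = -38.3125, f(-1.25) = -19.1875, f(-0.5) = -5.5, f(-0.25) = -3.4375, f(0) = -2.
Sum = Σ Δs_i · f(s_i).
Sum = -108.90625.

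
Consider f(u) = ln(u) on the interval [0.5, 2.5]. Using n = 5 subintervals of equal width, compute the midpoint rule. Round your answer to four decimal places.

0.6475

Δu = (2.5 − 0.5)/5 = 0.4.
Midpoints: 0.7, 1.1, 1.5, 1.9, 2.3.
f(0.7) ≈ -0.3567, f(1.1) ≈ 0.0953, f(1.5) ≈ 0.4055, f(1.9) ≈ 0.6419, f(2.3) ≈ 0.8329.
Sum = Δu · [f(0.7) + f(1.1) + f(1.5) + f(1.9) + f(2.3)].
Sum ≈ 0.6475.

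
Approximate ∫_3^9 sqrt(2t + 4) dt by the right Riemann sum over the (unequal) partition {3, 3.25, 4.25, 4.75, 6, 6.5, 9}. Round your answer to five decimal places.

Subinterval widths: 0.25, 1, 0.5, 1.25, 0.5, 2.5.
Right endpoints: 3.25, 4.25, 4.75, 6, 6.5, 9.
f(3.25) ≈ 3.24037, f(4.25) ≈ 3.53553, f(4.75) ≈ 3.67423, f(6) ≈ 4.00000, f(6.5) ≈ 4.12311, f(9) ≈ 4.69042.
Sum = Σ Δt_i · f(t_i).
Sum ≈ 24.97034.

24.97034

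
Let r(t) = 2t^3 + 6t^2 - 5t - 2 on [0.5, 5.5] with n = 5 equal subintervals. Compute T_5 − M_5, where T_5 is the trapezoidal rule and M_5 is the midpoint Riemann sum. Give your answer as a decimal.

30

T_5 = 725.
M_5 = 695.
T_5 − M_5 = 30.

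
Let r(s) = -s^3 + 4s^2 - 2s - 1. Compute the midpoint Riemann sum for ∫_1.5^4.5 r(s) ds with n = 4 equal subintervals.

-4.546875

Δs = (4.5 − 1.5)/4 = 0.75.
Midpoints: 1.875, 2.625, 3.375, 4.125.
r(1.875) = 1393/512, r(2.625) = 1651/512, r(3.375) = -323/512, r(4.125) = -5825/512.
Sum = Δs · [r(1.875) + r(2.625) + r(3.375) + r(4.125)].
Sum = -4.546875.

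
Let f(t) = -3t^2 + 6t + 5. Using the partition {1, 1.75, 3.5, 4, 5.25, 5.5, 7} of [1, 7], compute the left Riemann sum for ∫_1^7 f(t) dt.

Subinterval widths: 0.75, 1.75, 0.5, 1.25, 0.25, 1.5.
Left endpoints: 1, 1.75, 3.5, 4, 5.25, 5.5.
f(1) = 8, f(1.75) = 6.3125, f(3.5) = -10.75, f(4) = -19, f(5.25) = -46.1875, f(5.5) = -52.75.
Sum = Σ Δt_i · f(t_i).
Sum = -102.75.

-102.75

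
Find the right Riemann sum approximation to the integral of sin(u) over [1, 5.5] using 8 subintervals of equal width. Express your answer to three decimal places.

Δu = (5.5 − 1)/8 = 0.5625.
Right endpoints: 1.5625, 2.125, 2.6875, 3.25, 3.8125, 4.375, 4.9375, 5.5.
f(1.5625) ≈ 1.000, f(2.125) ≈ 0.850, f(2.6875) ≈ 0.439, f(3.25) ≈ -0.108, f(3.8125) ≈ -0.622, f(4.375) ≈ -0.944, f(4.9375) ≈ -0.975, f(5.5) ≈ -0.706.
Sum = Δu · [f(1.5625) + f(2.125) + f(2.6875) + ...].
Sum ≈ -0.599.

-0.599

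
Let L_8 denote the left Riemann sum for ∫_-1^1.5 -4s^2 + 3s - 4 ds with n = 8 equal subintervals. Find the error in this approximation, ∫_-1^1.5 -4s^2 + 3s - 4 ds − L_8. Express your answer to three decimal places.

0.553

Exact integral: ∫_-1^1.5 f(s) ds ≈ -13.95833.
L_8 = -14.51171875.
Error ≈ -13.95833 − (-14.51171875) ≈ 0.553.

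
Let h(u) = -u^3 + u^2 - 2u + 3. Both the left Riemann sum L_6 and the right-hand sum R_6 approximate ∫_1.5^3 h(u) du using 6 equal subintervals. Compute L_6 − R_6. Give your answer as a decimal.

L_6 = -10.96484375.
R_6 = -15.93359375.
L_6 − R_6 = 4.96875.

4.96875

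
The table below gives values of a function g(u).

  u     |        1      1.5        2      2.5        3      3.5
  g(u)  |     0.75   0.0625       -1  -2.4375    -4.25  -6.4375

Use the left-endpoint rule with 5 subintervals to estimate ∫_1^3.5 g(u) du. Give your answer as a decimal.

Δu = 0.5.
Sum = 0.5·[0.75 + 0.0625 + (-1) + (-2.4375) + (-4.25)] = -3.4375.

-3.4375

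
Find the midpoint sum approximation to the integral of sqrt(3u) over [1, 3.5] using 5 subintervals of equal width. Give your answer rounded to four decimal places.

Δu = (3.5 − 1)/5 = 0.5.
Midpoints: 1.25, 1.75, 2.25, 2.75, 3.25.
f(1.25) ≈ 1.9365, f(1.75) ≈ 2.2913, f(2.25) ≈ 2.5981, f(2.75) ≈ 2.8723, f(3.25) ≈ 3.1225.
Sum = Δu · [f(1.25) + f(1.75) + f(2.25) + f(2.75) + f(3.25)].
Sum ≈ 6.4103.

6.4103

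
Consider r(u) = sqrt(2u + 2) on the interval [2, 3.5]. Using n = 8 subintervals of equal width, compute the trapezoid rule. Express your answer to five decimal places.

4.10080

Δu = (3.5 − 2)/8 = 0.1875.
r(2) ≈ 2.44949, r(2.1875) ≈ 2.52488, r(2.375) ≈ 2.59808, r(2.5625) ≈ 2.66927, r(2.75) ≈ 2.73861, r(2.9375) ≈ 2.80624, r(3.125) ≈ 2.87228, r(3.3125) ≈ 2.93684, r(3.5) ≈ 3.00000.
T_8 = (Δu/2)·[r(u_0) + 2r(u_1) + ... + 2r(u_{7}) + r(u_8)].
Sum ≈ 4.10080.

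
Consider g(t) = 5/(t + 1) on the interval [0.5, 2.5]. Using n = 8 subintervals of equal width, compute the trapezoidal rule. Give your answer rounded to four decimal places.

Δt = (2.5 − 0.5)/8 = 0.25.
g(0.5) = 10/3, g(0.75) = 20/7, g(1) = 2.5, g(1.25) = 20/9, g(1.5) = 2, g(1.75) = 20/11, g(2) = 5/3, g(2.25) = 20/13, g(2.5) = 10/7.
T_8 = (Δt/2)·[g(t_0) + 2g(t_1) + ... + 2g(t_{7}) + g(t_8)].
Sum ≈ 4.2459.

4.2459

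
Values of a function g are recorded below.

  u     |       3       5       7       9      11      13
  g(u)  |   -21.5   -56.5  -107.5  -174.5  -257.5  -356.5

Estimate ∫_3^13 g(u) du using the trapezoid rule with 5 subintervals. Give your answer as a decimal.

Δu = 2.
T_5 = (2/2)·[(-21.5) + 2·(-56.5) + 2·(-107.5) + 2·(-174.5) + 2·(-257.5) + (-356.5)] = -1570.

-1570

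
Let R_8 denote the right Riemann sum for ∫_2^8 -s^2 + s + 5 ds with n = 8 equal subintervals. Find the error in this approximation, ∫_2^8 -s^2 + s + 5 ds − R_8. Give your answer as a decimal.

Exact integral: ∫_2^8 f(s) ds = -108.
R_8 = -128.8125.
Error = -108 − (-128.8125) = 20.8125.

20.8125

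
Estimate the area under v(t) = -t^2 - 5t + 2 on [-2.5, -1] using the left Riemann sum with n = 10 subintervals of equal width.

11.413125

Δt = (-1 − (-2.5))/10 = 0.15.
Left endpoints: -2.5, -2.35, -2.2, -2.05, -1.9, -1.75, -1.6, -1.45, -1.3, -1.15.
v(-2.5) = 8.25, v(-2.35) = 8.2275, v(-2.2) = 8.16, v(-2.05) = 8.0475, v(-1.9) = 7.89, v(-1.75) = 7.6875, v(-1.6) = 7.44, v(-1.45) = 7.1475, v(-1.3) = 6.81, v(-1.15) = 6.4275.
Sum = Δt · [v(-2.5) + v(-2.35) + v(-2.2) + ...].
Sum = 11.413125.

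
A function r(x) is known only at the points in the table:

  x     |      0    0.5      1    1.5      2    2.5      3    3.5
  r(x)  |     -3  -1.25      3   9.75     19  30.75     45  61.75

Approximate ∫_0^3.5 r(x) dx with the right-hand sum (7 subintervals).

84

Δx = 0.5.
Sum = 0.5·[(-1.25) + 3 + 9.75 + 19 + 30.75 + 45 + 61.75] = 84.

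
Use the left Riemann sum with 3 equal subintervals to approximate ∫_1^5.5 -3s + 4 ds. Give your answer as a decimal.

Δs = (5.5 − 1)/3 = 1.5.
Left endpoints: 1, 2.5, 4.
f(1) = 1, f(2.5) = -3.5, f(4) = -8.
Sum = Δs · [f(1) + f(2.5) + f(4)].
Sum = -15.75.

-15.75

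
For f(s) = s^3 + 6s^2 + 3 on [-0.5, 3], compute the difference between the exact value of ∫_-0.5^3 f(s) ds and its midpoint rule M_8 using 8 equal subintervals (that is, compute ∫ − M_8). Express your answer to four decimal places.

0.5443

Exact integral: ∫_-0.5^3 f(s) ds = 84.984375.
M_8 ≈ 84.440063.
Error ≈ 84.984375 − 84.440063 ≈ 0.5443.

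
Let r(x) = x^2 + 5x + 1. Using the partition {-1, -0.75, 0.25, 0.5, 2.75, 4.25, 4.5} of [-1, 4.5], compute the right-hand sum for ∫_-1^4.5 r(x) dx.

Subinterval widths: 0.25, 1, 0.25, 2.25, 1.5, 0.25.
Right endpoints: -0.75, 0.25, 0.5, 2.75, 4.25, 4.5.
r(-0.75) = -2.1875, r(0.25) = 2.3125, r(0.5) = 3.75, r(2.75) = 22.3125, r(4.25) = 40.3125, r(4.5) = 43.75.
Sum = Σ Δx_i · r(x_i).
Sum = 124.3125.

124.3125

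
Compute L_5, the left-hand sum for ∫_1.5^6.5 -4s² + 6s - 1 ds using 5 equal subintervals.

-185

Δs = (6.5 − 1.5)/5 = 1.
Left endpoints: 1.5, 2.5, 3.5, 4.5, 5.5.
f(1.5) = -1, f(2.5) = -11, f(3.5) = -29, f(4.5) = -55, f(5.5) = -89.
Sum = Δs · [f(1.5) + f(2.5) + f(3.5) + f(4.5) + f(5.5)].
Sum = -185.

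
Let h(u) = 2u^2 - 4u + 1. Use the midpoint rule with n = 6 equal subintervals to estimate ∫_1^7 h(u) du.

Δu = (7 − 1)/6 = 1.
Midpoints: 1.5, 2.5, 3.5, 4.5, 5.5, 6.5.
h(1.5) = -0.5, h(2.5) = 3.5, h(3.5) = 11.5, h(4.5) = 23.5, h(5.5) = 39.5, h(6.5) = 59.5.
Sum = Δu · [h(1.5) + h(2.5) + h(3.5) + ...].
Sum = 137.

137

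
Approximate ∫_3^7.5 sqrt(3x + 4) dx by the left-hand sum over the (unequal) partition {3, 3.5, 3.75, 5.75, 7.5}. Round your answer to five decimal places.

Subinterval widths: 0.5, 0.25, 2, 1.75.
Left endpoints: 3, 3.5, 3.75, 5.75.
f(3) ≈ 3.60555, f(3.5) ≈ 3.80789, f(3.75) ≈ 3.90512, f(5.75) ≈ 4.60977.
Sum = Σ Δx_i · f(x_i).
Sum ≈ 18.63210.

18.63210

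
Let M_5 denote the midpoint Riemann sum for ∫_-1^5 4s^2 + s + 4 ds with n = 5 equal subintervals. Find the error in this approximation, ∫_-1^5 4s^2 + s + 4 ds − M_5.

Exact integral: ∫_-1^5 f(s) ds = 204.
M_5 = 201.12.
Error = 204 − 201.12 = 2.88.

2.88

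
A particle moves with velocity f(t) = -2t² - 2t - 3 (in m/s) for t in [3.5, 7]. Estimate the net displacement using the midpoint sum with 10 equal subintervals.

-247.261875

Δt = (7 − 3.5)/10 = 0.35.
Midpoints: 3.675, 4.025, 4.375, 4.725, 5.075, 5.425, 5.775, 6.125, 6.475, 6.825.
f(3.675) = -37.36125, f(4.025) = -43.45125, f(4.375) = -50.03125, f(4.725) = -57.10125, f(5.075) = -64.66125, f(5.425) = -72.71125, f(5.775) = -81.25125, f(6.125) = -90.28125, f(6.475) = -99.80125, f(6.825) = -109.81125.
Sum = Δt · [f(3.675) + f(4.025) + f(4.375) + ...].
Sum = -247.261875.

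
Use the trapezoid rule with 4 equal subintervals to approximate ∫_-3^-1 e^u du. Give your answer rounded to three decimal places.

Δu = (-1 − (-3))/4 = 0.5.
f(-3) ≈ 0.050, f(-2.5) ≈ 0.082, f(-2) ≈ 0.135, f(-1.5) ≈ 0.223, f(-1) ≈ 0.368.
T_4 = (Δu/2)·[f(u_0) + 2f(u_1) + 2f(u_2) + 2f(u_3) + f(u_4)].
Sum ≈ 0.325.

0.325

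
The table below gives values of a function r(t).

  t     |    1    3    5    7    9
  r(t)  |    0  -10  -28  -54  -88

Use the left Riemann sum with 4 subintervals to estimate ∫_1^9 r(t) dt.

-184

Δt = 2.
Sum = 2·[0 + (-10) + (-28) + (-54)] = -184.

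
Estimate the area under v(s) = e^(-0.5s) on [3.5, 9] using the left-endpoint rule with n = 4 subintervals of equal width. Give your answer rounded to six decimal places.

0.449876

Δs = (9 − 3.5)/4 = 1.375.
Left endpoints: 3.5, 4.875, 6.25, 7.625.
v(3.5) ≈ 0.173774, v(4.875) ≈ 0.087379, v(6.25) ≈ 0.043937, v(7.625) ≈ 0.022093.
Sum = Δs · [v(3.5) + v(4.875) + v(6.25) + v(7.625)].
Sum ≈ 0.449876.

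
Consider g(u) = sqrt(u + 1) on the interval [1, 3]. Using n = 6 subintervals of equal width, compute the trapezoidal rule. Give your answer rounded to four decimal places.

Δu = (3 − 1)/6 = 1/3.
g(1) ≈ 1.4142, g(4/3) ≈ 1.5275, g(5/3) ≈ 1.6330, g(2) ≈ 1.7321, g(7/3) ≈ 1.8257, g(8/3) ≈ 1.9149, g(3) ≈ 2.0000.
T_6 = (Δu/2)·[g(u_0) + 2g(u_1) + ... + 2g(u_{5}) + g(u_6)].
Sum ≈ 3.4468.

3.4468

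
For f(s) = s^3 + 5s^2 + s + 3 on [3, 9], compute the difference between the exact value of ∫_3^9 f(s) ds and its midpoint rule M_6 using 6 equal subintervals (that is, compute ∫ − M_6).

11.5

Exact integral: ∫_3^9 f(s) ds = 2844.
M_6 = 2832.5.
Error = 2844 − 2832.5 = 11.5.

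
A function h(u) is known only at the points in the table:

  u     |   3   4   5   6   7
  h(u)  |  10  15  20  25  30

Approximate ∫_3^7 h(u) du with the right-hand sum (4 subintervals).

Δu = 1.
Sum = 1·[15 + 20 + 25 + 30] = 90.

90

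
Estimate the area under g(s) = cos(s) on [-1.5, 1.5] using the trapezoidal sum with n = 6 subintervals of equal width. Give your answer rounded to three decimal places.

1.953

Δs = (1.5 − (-1.5))/6 = 0.5.
g(-1.5) ≈ 0.071, g(-1) ≈ 0.540, g(-0.5) ≈ 0.878, g(0) ≈ 1.000, g(0.5) ≈ 0.878, g(1) ≈ 0.540, g(1.5) ≈ 0.071.
T_6 = (Δs/2)·[g(s_0) + 2g(s_1) + ... + 2g(s_{5}) + g(s_6)].
Sum ≈ 1.953.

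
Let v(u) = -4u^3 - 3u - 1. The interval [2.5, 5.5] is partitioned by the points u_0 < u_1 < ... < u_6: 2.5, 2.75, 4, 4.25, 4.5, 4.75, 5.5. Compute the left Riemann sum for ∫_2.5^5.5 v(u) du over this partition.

Subinterval widths: 0.25, 1.25, 0.25, 0.25, 0.25, 0.75.
Left endpoints: 2.5, 2.75, 4, 4.25, 4.5, 4.75.
v(2.5) = -71, v(2.75) = -92.4375, v(4) = -269, v(4.25) = -320.8125, v(4.5) = -379, v(4.75) = -443.9375.
Sum = Σ Δu_i · v(u_i).
Sum = -708.453125.

-708.453125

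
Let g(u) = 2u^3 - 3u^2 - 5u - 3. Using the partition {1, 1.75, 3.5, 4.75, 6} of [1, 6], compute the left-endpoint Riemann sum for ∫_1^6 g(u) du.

Subinterval widths: 0.75, 1.75, 1.25, 1.25.
Left endpoints: 1, 1.75, 3.5, 4.75.
g(1) = -9, g(1.75) = -10.21875, g(3.5) = 28.5, g(4.75) = 119.90625.
Sum = Σ Δu_i · g(u_i).
Sum = 160.875.

160.875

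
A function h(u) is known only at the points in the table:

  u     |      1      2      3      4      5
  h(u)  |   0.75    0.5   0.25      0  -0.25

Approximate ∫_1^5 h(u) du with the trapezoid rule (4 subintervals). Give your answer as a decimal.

1

Δu = 1.
T_4 = (1/2)·[0.75 + 2·0.5 + 2·0.25 + 2·0 + (-0.25)] = 1.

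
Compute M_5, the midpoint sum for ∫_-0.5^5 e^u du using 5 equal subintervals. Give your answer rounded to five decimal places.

Δu = (5 − (-0.5))/5 = 1.1.
Midpoints: 0.05, 1.15, 2.25, 3.35, 4.45.
f(0.05) ≈ 1.05127, f(1.15) ≈ 3.15819, f(2.25) ≈ 9.48774, f(3.35) ≈ 28.50273, f(4.45) ≈ 85.62694.
Sum = Δu · [f(0.05) + f(1.15) + f(2.25) + f(3.35) + f(4.45)].
Sum ≈ 140.60957.

140.60957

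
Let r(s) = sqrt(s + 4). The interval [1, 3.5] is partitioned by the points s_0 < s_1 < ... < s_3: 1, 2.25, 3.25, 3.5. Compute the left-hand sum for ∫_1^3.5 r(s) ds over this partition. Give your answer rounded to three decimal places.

5.968

Subinterval widths: 1.25, 1, 0.25.
Left endpoints: 1, 2.25, 3.25.
r(1) ≈ 2.236, r(2.25) ≈ 2.500, r(3.25) ≈ 2.693.
Sum = Σ Δs_i · r(s_i).
Sum ≈ 5.968.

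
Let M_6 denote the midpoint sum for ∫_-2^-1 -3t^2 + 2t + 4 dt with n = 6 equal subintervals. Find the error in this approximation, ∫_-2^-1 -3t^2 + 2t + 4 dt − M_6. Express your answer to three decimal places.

Exact integral: ∫_-2^-1 f(t) dt = -6.
M_6 ≈ -5.99306.
Error ≈ -6 − (-5.99306) ≈ -0.007.

-0.007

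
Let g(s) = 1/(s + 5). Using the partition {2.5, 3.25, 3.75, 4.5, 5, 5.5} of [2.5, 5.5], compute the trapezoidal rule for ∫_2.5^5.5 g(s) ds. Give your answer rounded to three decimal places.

0.337

Subinterval widths: 0.75, 0.5, 0.75, 0.5, 0.5.
g(2.5) = 2/15, g(3.25) = 4/33, g(3.75) = 4/35, g(4.5) = 2/19, g(5) = 0.1, g(5.5) = 2/21.
On each subinterval the trapezoid contributes (Δs_i/2)·[g(s_{i-1}) + g(s_i)].
Sum ≈ 0.337.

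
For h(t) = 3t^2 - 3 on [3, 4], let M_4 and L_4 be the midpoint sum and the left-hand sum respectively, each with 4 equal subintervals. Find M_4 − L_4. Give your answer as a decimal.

M_4 = 33.984375.
L_4 = 31.40625.
M_4 − L_4 = 2.578125.

2.578125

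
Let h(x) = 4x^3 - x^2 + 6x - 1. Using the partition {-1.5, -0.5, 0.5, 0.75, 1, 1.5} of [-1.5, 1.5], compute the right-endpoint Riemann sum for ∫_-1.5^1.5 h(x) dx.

Subinterval widths: 1, 1, 0.25, 0.25, 0.5.
Right endpoints: -0.5, 0.5, 0.75, 1, 1.5.
h(-0.5) = -4.75, h(0.5) = 2.25, h(0.75) = 4.625, h(1) = 8, h(1.5) = 19.25.
Sum = Σ Δx_i · h(x_i).
Sum = 10.28125.

10.28125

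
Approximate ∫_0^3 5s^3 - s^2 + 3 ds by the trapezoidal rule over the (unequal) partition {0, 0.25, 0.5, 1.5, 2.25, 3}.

108.203125

Subinterval widths: 0.25, 0.25, 1, 0.75, 0.75.
f(0) = 3, f(0.25) = 3.015625, f(0.5) = 3.375, f(1.5) = 17.625, f(2.25) = 54.890625, f(3) = 129.
On each subinterval the trapezoid contributes (Δs_i/2)·[f(s_{i-1}) + f(s_i)].
Sum = 108.203125.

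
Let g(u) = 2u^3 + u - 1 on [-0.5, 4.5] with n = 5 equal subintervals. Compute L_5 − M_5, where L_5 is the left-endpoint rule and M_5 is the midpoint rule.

L_5 = 126.25.
M_5 = 205.
L_5 − M_5 = -78.75.

-78.75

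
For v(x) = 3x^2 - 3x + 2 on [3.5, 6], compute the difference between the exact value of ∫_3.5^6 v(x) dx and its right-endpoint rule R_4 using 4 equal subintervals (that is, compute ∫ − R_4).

Exact integral: ∫_3.5^6 v(x) dx = 142.5.
R_4 = 162.91015625.
Error = 142.5 − 162.91015625 = -20.41015625.

-20.41015625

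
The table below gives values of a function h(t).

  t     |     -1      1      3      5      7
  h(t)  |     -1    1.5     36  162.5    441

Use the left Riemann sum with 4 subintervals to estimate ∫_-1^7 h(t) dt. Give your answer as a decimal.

398

Δt = 2.
Sum = 2·[(-1) + 1.5 + 36 + 162.5] = 398.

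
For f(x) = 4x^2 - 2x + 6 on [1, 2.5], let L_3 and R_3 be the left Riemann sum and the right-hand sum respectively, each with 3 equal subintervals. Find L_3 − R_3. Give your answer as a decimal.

-9

L_3 = 19.
R_3 = 28.
L_3 − R_3 = -9.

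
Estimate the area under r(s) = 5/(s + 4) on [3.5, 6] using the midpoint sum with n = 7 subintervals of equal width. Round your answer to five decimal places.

Δs = (6 − 3.5)/7 = 5/14.
Midpoints: 103/28, 113/28, 123/28, 4.75, 143/28, 153/28, 163/28.
r(103/28) = 28/43, r(113/28) = 28/45, r(123/28) = 28/47, r(4.75) = 4/7, r(143/28) = 28/51, r(153/28) = 28/53, r(163/28) = 28/55.
Sum = Δs · [r(103/28) + r(113/28) + r(123/28) + ...].
Sum ≈ 1.43820.

1.43820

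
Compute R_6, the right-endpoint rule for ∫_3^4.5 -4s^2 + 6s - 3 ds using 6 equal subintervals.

Δs = (4.5 − 3)/6 = 0.25.
Right endpoints: 3.25, 3.5, 3.75, 4, 4.25, 4.5.
f(3.25) = -25.75, f(3.5) = -31, f(3.75) = -36.75, f(4) = -43, f(4.25) = -49.75, f(4.5) = -57.
Sum = Δs · [f(3.25) + f(3.5) + f(3.75) + ...].
Sum = -60.8125.

-60.8125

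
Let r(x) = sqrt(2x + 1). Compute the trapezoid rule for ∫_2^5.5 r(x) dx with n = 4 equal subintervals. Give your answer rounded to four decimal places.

Δx = (5.5 − 2)/4 = 0.875.
r(2) ≈ 2.2361, r(2.875) ≈ 2.5981, r(3.75) ≈ 2.9155, r(4.625) ≈ 3.2016, r(5.5) ≈ 3.4641.
T_4 = (Δx/2)·[r(x_0) + 2r(x_1) + 2r(x_2) + 2r(x_3) + r(x_4)].
Sum ≈ 10.1195.

10.1195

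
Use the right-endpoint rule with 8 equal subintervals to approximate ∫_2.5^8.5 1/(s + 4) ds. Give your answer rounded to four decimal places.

Δs = (8.5 − 2.5)/8 = 0.75.
Right endpoints: 3.25, 4, 4.75, 5.5, 6.25, 7, 7.75, 8.5.
f(3.25) = 4/29, f(4) = 0.125, f(4.75) = 4/35, f(5.5) = 2/19, f(6.25) = 4/41, f(7) = 1/11, f(7.75) = 4/47, f(8.5) = 0.08.
Sum = Δs · [f(3.25) + f(4) + f(4.75) + ...].
Sum ≈ 0.6270.

0.6270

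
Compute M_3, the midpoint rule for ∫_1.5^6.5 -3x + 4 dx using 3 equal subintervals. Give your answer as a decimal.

Δx = (6.5 − 1.5)/3 = 5/3.
Midpoints: 7/3, 4, 17/3.
f(7/3) = -3, f(4) = -8, f(17/3) = -13.
Sum = Δx · [f(7/3) + f(4) + f(17/3)].
Sum = -40.

-40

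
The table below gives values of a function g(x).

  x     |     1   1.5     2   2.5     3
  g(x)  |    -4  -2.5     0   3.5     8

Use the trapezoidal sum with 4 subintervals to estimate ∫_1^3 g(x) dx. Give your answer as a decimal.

Δx = 0.5.
T_4 = (0.5/2)·[(-4) + 2·(-2.5) + 2·0 + 2·3.5 + 8] = 1.5.

1.5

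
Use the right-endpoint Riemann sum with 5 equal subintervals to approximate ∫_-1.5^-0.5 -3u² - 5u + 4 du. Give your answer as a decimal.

5.83

Δu = (-0.5 − (-1.5))/5 = 0.2.
Right endpoints: -1.3, -1.1, -0.9, -0.7, -0.5.
f(-1.3) = 5.43, f(-1.1) = 5.87, f(-0.9) = 6.07, f(-0.7) = 6.03, f(-0.5) = 5.75.
Sum = Δu · [f(-1.3) + f(-1.1) + f(-0.9) + f(-0.7) + f(-0.5)].
Sum = 5.83.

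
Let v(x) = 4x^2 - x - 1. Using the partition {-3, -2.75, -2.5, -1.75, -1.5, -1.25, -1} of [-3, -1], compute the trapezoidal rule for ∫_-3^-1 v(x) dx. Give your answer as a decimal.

37

Subinterval widths: 0.25, 0.25, 0.75, 0.25, 0.25, 0.25.
v(-3) = 38, v(-2.75) = 32, v(-2.5) = 26.5, v(-1.75) = 13, v(-1.5) = 9.5, v(-1.25) = 6.5, v(-1) = 4.
On each subinterval the trapezoid contributes (Δx_i/2)·[v(x_{i-1}) + v(x_i)].
Sum = 37.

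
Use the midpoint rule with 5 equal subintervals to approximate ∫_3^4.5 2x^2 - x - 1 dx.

Δx = (4.5 − 3)/5 = 0.3.
Midpoints: 3.15, 3.45, 3.75, 4.05, 4.35.
f(3.15) = 15.695, f(3.45) = 19.355, f(3.75) = 23.375, f(4.05) = 27.755, f(4.35) = 32.495.
Sum = Δx · [f(3.15) + f(3.45) + f(3.75) + f(4.05) + f(4.35)].
Sum = 35.6025.

35.6025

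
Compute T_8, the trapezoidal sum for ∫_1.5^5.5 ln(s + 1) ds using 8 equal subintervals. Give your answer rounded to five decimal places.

Δs = (5.5 − 1.5)/8 = 0.5.
f(1.5) ≈ 0.91629, f(2) ≈ 1.09861, f(2.5) ≈ 1.25276, f(3) ≈ 1.38629, f(3.5) ≈ 1.50408, f(4) ≈ 1.60944, f(4.5) ≈ 1.70475, f(5) ≈ 1.79176, f(5.5) ≈ 1.87180.
T_8 = (Δs/2)·[f(s_0) + 2f(s_1) + ... + 2f(s_{7}) + f(s_8)].
Sum ≈ 5.87087.

5.87087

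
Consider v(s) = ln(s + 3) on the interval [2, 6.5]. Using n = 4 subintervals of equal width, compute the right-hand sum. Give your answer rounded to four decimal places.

9.1912

Δs = (6.5 − 2)/4 = 1.125.
Right endpoints: 3.125, 4.25, 5.375, 6.5.
v(3.125) ≈ 1.8124, v(4.25) ≈ 1.9810, v(5.375) ≈ 2.1253, v(6.5) ≈ 2.2513.
Sum = Δs · [v(3.125) + v(4.25) + v(5.375) + v(6.5)].
Sum ≈ 9.1912.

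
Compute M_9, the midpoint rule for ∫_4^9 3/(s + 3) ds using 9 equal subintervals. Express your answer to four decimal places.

Δs = (9 − 4)/9 = 5/9.
Midpoints: 77/18, 29/6, 97/18, 107/18, 6.5, 127/18, 137/18, 49/6, 157/18.
f(77/18) = 54/131, f(29/6) = 18/47, f(97/18) = 54/151, f(107/18) = 54/161, f(6.5) = 6/19, f(127/18) = 54/181, f(137/18) = 54/191, f(49/6) = 18/67, f(157/18) = 54/211.
Sum = Δs · [f(77/18) + f(29/6) + f(97/18) + ...].
Sum ≈ 1.6165.

1.6165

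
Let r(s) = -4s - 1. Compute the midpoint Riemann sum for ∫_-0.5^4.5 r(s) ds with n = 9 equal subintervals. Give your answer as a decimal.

-45

Δs = (4.5 − (-0.5))/9 = 5/9.
Midpoints: -2/9, 1/3, 8/9, 13/9, 2, 23/9, 28/9, 11/3, 38/9.
r(-2/9) = -1/9, r(1/3) = -7/3, r(8/9) = -41/9, r(13/9) = -61/9, r(2) = -9, r(23/9) = -101/9, r(28/9) = -121/9, r(11/3) = -47/3, r(38/9) = -161/9.
Sum = Δs · [r(-2/9) + r(1/3) + r(8/9) + ...].
Sum = -45.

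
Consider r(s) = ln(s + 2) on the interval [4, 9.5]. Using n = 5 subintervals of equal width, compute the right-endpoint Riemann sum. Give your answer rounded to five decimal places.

12.18624

Δs = (9.5 − 4)/5 = 1.1.
Right endpoints: 5.1, 6.2, 7.3, 8.4, 9.5.
r(5.1) ≈ 1.96009, r(6.2) ≈ 2.10413, r(7.3) ≈ 2.23001, r(8.4) ≈ 2.34181, r(9.5) ≈ 2.44235.
Sum = Δs · [r(5.1) + r(6.2) + r(7.3) + r(8.4) + r(9.5)].
Sum ≈ 12.18624.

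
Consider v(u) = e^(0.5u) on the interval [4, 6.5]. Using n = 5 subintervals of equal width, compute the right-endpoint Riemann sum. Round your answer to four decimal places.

Δu = (6.5 − 4)/5 = 0.5.
Right endpoints: 4.5, 5, 5.5, 6, 6.5.
v(4.5) ≈ 9.4877, v(5) ≈ 12.1825, v(5.5) ≈ 15.6426, v(6) ≈ 20.0855, v(6.5) ≈ 25.7903.
Sum = Δu · [v(4.5) + v(5) + v(5.5) + v(6) + v(6.5)].
Sum ≈ 41.5944.

41.5944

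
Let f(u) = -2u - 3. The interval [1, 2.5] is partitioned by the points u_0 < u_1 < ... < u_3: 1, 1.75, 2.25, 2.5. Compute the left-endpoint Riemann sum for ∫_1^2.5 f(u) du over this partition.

-8.875

Subinterval widths: 0.75, 0.5, 0.25.
Left endpoints: 1, 1.75, 2.25.
f(1) = -5, f(1.75) = -6.5, f(2.25) = -7.5.
Sum = Σ Δu_i · f(u_i).
Sum = -8.875.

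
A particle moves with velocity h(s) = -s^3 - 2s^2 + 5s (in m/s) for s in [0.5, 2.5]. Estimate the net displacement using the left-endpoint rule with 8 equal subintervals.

-3.03125

Δs = (2.5 − 0.5)/8 = 0.25.
Left endpoints: 0.5, 0.75, 1, 1.25, 1.5, 1.75, 2, 2.25.
h(0.5) = 1.875, h(0.75) = 2.203125, h(1) = 2, h(1.25) = 1.171875, h(1.5) = -0.375, h(1.75) = -2.734375, h(2) = -6, h(2.25) = -10.265625.
Sum = Δs · [h(0.5) + h(0.75) + h(1) + ...].
Sum = -3.03125.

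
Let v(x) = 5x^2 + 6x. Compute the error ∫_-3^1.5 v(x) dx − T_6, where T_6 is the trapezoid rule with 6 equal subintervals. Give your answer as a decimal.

-2.109375

Exact integral: ∫_-3^1.5 v(x) dx = 30.375.
T_6 = 32.484375.
Error = 30.375 − 32.484375 = -2.109375.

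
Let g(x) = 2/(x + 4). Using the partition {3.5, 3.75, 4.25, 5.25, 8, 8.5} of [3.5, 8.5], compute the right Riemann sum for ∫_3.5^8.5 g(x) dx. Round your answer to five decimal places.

Subinterval widths: 0.25, 0.5, 1, 2.75, 0.5.
Right endpoints: 3.75, 4.25, 5.25, 8, 8.5.
g(3.75) = 8/31, g(4.25) = 8/33, g(5.25) = 8/37, g(8) = 1/6, g(8.5) = 0.16.
Sum = Σ Δx_i · g(x_i).
Sum ≈ 0.94028.

0.94028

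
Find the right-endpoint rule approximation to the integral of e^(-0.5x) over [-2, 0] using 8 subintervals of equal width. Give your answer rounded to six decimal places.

Δx = (0 − (-2))/8 = 0.25.
Right endpoints: -1.75, -1.5, -1.25, -1, -0.75, -0.5, -0.25, 0.
f(-1.75) ≈ 2.398875, f(-1.5) ≈ 2.117000, f(-1.25) ≈ 1.868246, f(-1) ≈ 1.648721, f(-0.75) ≈ 1.454991, f(-0.5) ≈ 1.284025, f(-0.25) ≈ 1.133148, f(0) ≈ 1.000000.
Sum = Δx · [f(-1.75) + f(-1.5) + f(-1.25) + ...].
Sum ≈ 3.226252.

3.226252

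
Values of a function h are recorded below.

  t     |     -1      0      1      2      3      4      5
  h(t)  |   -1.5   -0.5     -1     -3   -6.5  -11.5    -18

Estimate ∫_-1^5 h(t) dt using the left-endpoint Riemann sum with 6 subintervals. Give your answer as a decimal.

-24

Δt = 1.
Sum = 1·[(-1.5) + (-0.5) + (-1) + (-3) + (-6.5) + (-11.5)] = -24.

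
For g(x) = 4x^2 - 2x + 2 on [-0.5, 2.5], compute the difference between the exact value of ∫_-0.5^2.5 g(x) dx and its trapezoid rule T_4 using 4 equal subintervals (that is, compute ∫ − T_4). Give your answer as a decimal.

-1.125

Exact integral: ∫_-0.5^2.5 g(x) dx = 21.
T_4 = 22.125.
Error = 21 − 22.125 = -1.125.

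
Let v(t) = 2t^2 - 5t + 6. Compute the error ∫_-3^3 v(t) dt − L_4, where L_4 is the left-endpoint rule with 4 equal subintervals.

-27

Exact integral: ∫_-3^3 v(t) dt = 72.
L_4 = 99.
Error = 72 − 99 = -27.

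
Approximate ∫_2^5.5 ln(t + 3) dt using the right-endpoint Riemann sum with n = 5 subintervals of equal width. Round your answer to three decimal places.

6.826

Δt = (5.5 − 2)/5 = 0.7.
Right endpoints: 2.7, 3.4, 4.1, 4.8, 5.5.
f(2.7) ≈ 1.740, f(3.4) ≈ 1.856, f(4.1) ≈ 1.960, f(4.8) ≈ 2.054, f(5.5) ≈ 2.140.
Sum = Δt · [f(2.7) + f(3.4) + f(4.1) + f(4.8) + f(5.5)].
Sum ≈ 6.826.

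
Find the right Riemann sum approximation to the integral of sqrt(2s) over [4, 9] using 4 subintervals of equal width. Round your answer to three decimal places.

18.782

Δs = (9 − 4)/4 = 1.25.
Right endpoints: 5.25, 6.5, 7.75, 9.
f(5.25) ≈ 3.240, f(6.5) ≈ 3.606, f(7.75) ≈ 3.937, f(9) ≈ 4.243.
Sum = Δs · [f(5.25) + f(6.5) + f(7.75) + f(9)].
Sum ≈ 18.782.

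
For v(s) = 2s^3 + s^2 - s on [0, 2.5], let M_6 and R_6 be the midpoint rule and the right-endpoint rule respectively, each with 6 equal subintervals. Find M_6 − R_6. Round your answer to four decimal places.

M_6 ≈ 21.307147.
R_6 ≈ 29.521123.
M_6 − R_6 ≈ -8.2140.

-8.2140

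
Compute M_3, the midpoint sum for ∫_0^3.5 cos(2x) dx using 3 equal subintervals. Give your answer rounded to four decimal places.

0.4168

Δx = (3.5 − 0)/3 = 7/6.
Midpoints: 7/12, 1.75, 35/12.
f(7/12) ≈ 0.3932, f(1.75) ≈ -0.9365, f(35/12) ≈ 0.9005.
Sum = Δx · [f(7/12) + f(1.75) + f(35/12)].
Sum ≈ 0.4168.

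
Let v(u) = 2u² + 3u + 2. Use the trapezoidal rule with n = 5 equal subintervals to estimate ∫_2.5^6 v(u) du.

Δu = (6 − 2.5)/5 = 0.7.
v(2.5) = 22, v(3.2) = 32.08, v(3.9) = 44.12, v(4.6) = 58.12, v(5.3) = 74.08, v(6) = 92.
T_5 = (Δu/2)·[v(u_0) + 2v(u_1) + ... + 2v(u_{4}) + v(u_5)].
Sum = 185.78.

185.78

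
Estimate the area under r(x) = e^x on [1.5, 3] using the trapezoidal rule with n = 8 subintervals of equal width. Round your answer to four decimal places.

Δx = (3 − 1.5)/8 = 0.1875.
r(1.5) ≈ 4.4817, r(1.6875) ≈ 5.4059, r(1.875) ≈ 6.5208, r(2.0625) ≈ 7.8656, r(2.25) ≈ 9.4877, r(2.4375) ≈ 11.4444, r(2.625) ≈ 13.8046, r(2.8125) ≈ 16.6515, r(3) ≈ 20.0855.
T_8 = (Δx/2)·[r(x_0) + 2r(x_1) + ... + 2r(x_{7}) + r(x_8)].
Sum ≈ 15.6495.

15.6495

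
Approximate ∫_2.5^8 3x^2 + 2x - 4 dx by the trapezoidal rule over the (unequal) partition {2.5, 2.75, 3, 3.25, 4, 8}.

Subinterval widths: 0.25, 0.25, 0.25, 0.75, 4.
f(2.5) = 19.75, f(2.75) = 24.1875, f(3) = 29, f(3.25) = 34.1875, f(4) = 52, f(8) = 204.
On each subinterval the trapezoid contributes (Δx_i/2)·[f(x_{i-1}) + f(x_i)].
Sum = 564.359375.

564.359375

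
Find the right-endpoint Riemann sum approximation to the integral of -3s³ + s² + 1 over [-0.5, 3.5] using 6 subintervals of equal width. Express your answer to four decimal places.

-136.8704

Δs = (3.5 − (-0.5))/6 = 2/3.
Right endpoints: 1/6, 5/6, 1.5, 13/6, 17/6, 3.5.
f(1/6) = 73/72, f(5/6) = -1/24, f(1.5) = -6.875, f(13/6) = -1787/72, f(17/6) = -1421/24, f(3.5) = -115.375.
Sum = Δs · [f(1/6) + f(5/6) + f(1.5) + ...].
Sum ≈ -136.8704.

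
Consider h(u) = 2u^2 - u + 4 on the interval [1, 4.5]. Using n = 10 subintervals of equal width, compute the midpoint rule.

64.386875

Δu = (4.5 − 1)/10 = 0.35.
Midpoints: 1.175, 1.525, 1.875, 2.225, 2.575, 2.925, 3.275, 3.625, 3.975, 4.325.
h(1.175) = 5.58625, h(1.525) = 7.12625, h(1.875) = 9.15625, h(2.225) = 11.67625, h(2.575) = 14.68625, h(2.925) = 18.18625, h(3.275) = 22.17625, h(3.625) = 26.65625, h(3.975) = 31.62625, h(4.325) = 37.08625.
Sum = Δu · [h(1.175) + h(1.525) + h(1.875) + ...].
Sum = 64.386875.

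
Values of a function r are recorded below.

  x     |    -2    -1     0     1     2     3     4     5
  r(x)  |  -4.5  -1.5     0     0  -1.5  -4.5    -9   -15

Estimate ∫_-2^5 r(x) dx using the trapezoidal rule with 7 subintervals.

Δx = 1.
T_7 = (1/2)·[(-4.5) + 2·(-1.5) + 2·0 + 2·0 + 2·(-1.5) + 2·(-4.5) + 2·(-9) + (-15)] = -26.25.

-26.25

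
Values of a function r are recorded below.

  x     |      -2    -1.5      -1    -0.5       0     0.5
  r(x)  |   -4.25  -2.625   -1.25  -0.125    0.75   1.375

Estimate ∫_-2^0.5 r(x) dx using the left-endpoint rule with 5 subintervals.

Δx = 0.5.
Sum = 0.5·[(-4.25) + (-2.625) + (-1.25) + (-0.125) + 0.75] = -3.75.

-3.75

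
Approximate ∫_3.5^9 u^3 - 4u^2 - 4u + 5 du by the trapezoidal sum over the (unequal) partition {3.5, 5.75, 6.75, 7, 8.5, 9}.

610.44140625

Subinterval widths: 2.25, 1, 0.25, 1.5, 0.5.
f(3.5) = -15.125, f(5.75) = 39.859375, f(6.75) = 103.296875, f(7) = 124, f(8.5) = 296.125, f(9) = 374.
On each subinterval the trapezoid contributes (Δu_i/2)·[f(u_{i-1}) + f(u_i)].
Sum = 610.44140625.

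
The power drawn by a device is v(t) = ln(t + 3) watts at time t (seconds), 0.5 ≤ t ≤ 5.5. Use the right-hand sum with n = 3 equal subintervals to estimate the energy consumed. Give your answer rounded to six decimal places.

9.506844

Δt = (5.5 − 0.5)/3 = 5/3.
Right endpoints: 13/6, 23/6, 5.5.
v(13/6) ≈ 1.642228, v(23/6) ≈ 1.921813, v(5.5) ≈ 2.140066.
Sum = Δt · [v(13/6) + v(23/6) + v(5.5)].
Sum ≈ 9.506844.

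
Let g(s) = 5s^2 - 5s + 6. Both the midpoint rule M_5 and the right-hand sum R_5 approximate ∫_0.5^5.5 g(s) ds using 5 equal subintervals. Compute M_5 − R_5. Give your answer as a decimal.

M_5 = 230.
R_5 = 298.75.
M_5 − R_5 = -68.75.

-68.75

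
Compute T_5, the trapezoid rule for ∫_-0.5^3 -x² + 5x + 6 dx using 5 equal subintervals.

Δx = (3 − (-0.5))/5 = 0.7.
f(-0.5) = 3.25, f(0.2) = 6.96, f(0.9) = 9.69, f(1.6) = 11.44, f(2.3) = 12.21, f(3) = 12.
T_5 = (Δx/2)·[f(x_0) + 2f(x_1) + ... + 2f(x_{4}) + f(x_5)].
Sum = 33.5475.

33.5475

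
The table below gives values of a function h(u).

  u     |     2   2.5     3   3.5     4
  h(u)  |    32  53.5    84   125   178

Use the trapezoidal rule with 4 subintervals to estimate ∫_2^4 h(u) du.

183.75

Δu = 0.5.
T_4 = (0.5/2)·[32 + 2·53.5 + 2·84 + 2·125 + 178] = 183.75.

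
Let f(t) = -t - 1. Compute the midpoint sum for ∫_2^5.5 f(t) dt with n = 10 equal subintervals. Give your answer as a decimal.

-16.625

Δt = (5.5 − 2)/10 = 0.35.
Midpoints: 2.175, 2.525, 2.875, 3.225, 3.575, 3.925, 4.275, 4.625, 4.975, 5.325.
f(2.175) = -3.175, f(2.525) = -3.525, f(2.875) = -3.875, f(3.225) = -4.225, f(3.575) = -4.575, f(3.925) = -4.925, f(4.275) = -5.275, f(4.625) = -5.625, f(4.975) = -5.975, f(5.325) = -6.325.
Sum = Δt · [f(2.175) + f(2.525) + f(2.875) + ...].
Sum = -16.625.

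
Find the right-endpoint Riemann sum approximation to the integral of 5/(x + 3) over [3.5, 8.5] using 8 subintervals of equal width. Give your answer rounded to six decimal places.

2.750828

Δx = (8.5 − 3.5)/8 = 0.625.
Right endpoints: 4.125, 4.75, 5.375, 6, 6.625, 7.25, 7.875, 8.5.
f(4.125) = 40/57, f(4.75) = 20/31, f(5.375) = 40/67, f(6) = 5/9, f(6.625) = 40/77, f(7.25) = 20/41, f(7.875) = 40/87, f(8.5) = 10/23.
Sum = Δx · [f(4.125) + f(4.75) + f(5.375) + ...].
Sum ≈ 2.750828.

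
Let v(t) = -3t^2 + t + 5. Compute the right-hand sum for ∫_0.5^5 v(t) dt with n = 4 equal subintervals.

Δt = (5 − 0.5)/4 = 1.125.
Right endpoints: 1.625, 2.75, 3.875, 5.
v(1.625) = -1.296875, v(2.75) = -14.9375, v(3.875) = -36.171875, v(5) = -65.
Sum = Δt · [v(1.625) + v(2.75) + v(3.875) + v(5)].
Sum = -132.08203125.

-132.08203125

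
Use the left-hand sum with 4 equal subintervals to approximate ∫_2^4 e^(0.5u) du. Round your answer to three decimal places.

Δu = (4 − 2)/4 = 0.5.
Left endpoints: 2, 2.5, 3, 3.5.
f(2) ≈ 2.718, f(2.5) ≈ 3.490, f(3) ≈ 4.482, f(3.5) ≈ 5.755.
Sum = Δu · [f(2) + f(2.5) + f(3) + f(3.5)].
Sum ≈ 8.222.

8.222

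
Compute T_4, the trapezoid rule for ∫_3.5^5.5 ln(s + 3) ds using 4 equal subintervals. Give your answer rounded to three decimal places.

Δs = (5.5 − 3.5)/4 = 0.5.
f(3.5) ≈ 1.872, f(4) ≈ 1.946, f(4.5) ≈ 2.015, f(5) ≈ 2.079, f(5.5) ≈ 2.140.
T_4 = (Δs/2)·[f(s_0) + 2f(s_1) + 2f(s_2) + 2f(s_3) + f(s_4)].
Sum ≈ 4.023.

4.023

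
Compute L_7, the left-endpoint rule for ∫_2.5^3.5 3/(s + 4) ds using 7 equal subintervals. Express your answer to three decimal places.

0.434

Δs = (3.5 − 2.5)/7 = 1/7.
Left endpoints: 2.5, 37/14, 39/14, 41/14, 43/14, 45/14, 47/14.
f(2.5) = 6/13, f(37/14) = 14/31, f(39/14) = 42/95, f(41/14) = 42/97, f(43/14) = 14/33, f(45/14) = 42/101, f(47/14) = 42/103.
Sum = Δs · [f(2.5) + f(37/14) + f(39/14) + ...].
Sum ≈ 0.434.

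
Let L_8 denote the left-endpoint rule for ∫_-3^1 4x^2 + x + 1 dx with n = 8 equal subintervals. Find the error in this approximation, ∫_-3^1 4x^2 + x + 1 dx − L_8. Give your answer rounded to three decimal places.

-7.667

Exact integral: ∫_-3^1 f(x) dx ≈ 37.33333.
L_8 = 45.
Error ≈ 37.33333 − 45 ≈ -7.667.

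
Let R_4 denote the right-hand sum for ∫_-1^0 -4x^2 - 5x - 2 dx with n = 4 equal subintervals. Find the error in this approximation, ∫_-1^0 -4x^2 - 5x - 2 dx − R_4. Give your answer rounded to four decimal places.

Exact integral: ∫_-1^0 f(x) dx ≈ -0.833333.
R_4 = -1.
Error ≈ -0.833333 − (-1) ≈ 0.1667.

0.1667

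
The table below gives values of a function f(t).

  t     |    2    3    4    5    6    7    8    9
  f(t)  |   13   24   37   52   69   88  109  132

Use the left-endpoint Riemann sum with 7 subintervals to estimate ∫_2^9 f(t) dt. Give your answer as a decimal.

Δt = 1.
Sum = 1·[13 + 24 + 37 + 52 + 69 + 88 + 109] = 392.

392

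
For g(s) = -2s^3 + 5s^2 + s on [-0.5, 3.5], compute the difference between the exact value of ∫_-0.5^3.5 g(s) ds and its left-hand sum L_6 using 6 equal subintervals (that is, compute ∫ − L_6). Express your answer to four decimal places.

-6.1481

Exact integral: ∫_-0.5^3.5 g(s) ds ≈ 2.666667.
L_6 ≈ 8.814815.
Error ≈ 2.666667 − 8.814815 ≈ -6.1481.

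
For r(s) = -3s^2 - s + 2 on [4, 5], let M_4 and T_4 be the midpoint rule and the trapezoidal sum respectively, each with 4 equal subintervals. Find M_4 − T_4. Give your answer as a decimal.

0.046875

M_4 = -63.484375.
T_4 = -63.53125.
M_4 − T_4 = 0.046875.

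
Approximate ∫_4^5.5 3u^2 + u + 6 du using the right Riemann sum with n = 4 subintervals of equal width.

Δu = (5.5 − 4)/4 = 0.375.
Right endpoints: 4.375, 4.75, 5.125, 5.5.
f(4.375) = 67.796875, f(4.75) = 78.4375, f(5.125) = 89.921875, f(5.5) = 102.25.
Sum = Δu · [f(4.375) + f(4.75) + f(5.125) + f(5.5)].
Sum = 126.90234375.

126.90234375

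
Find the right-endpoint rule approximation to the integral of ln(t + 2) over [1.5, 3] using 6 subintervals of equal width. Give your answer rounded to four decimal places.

Δt = (3 − 1.5)/6 = 0.25.
Right endpoints: 1.75, 2, 2.25, 2.5, 2.75, 3.
f(1.75) ≈ 1.3218, f(2) ≈ 1.3863, f(2.25) ≈ 1.4469, f(2.5) ≈ 1.5041, f(2.75) ≈ 1.5581, f(3) ≈ 1.6094.
Sum = Δt · [f(1.75) + f(2) + f(2.25) + ...].
Sum ≈ 2.2067.

2.2067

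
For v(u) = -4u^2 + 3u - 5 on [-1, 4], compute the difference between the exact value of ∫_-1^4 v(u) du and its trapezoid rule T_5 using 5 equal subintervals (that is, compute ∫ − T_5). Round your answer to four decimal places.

3.3333

Exact integral: ∫_-1^4 v(u) du ≈ -89.166667.
T_5 = -92.5.
Error ≈ -89.166667 − (-92.5) ≈ 3.3333.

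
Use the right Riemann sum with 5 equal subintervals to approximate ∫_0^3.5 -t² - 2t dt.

-33.565

Δt = (3.5 − 0)/5 = 0.7.
Right endpoints: 0.7, 1.4, 2.1, 2.8, 3.5.
f(0.7) = -1.89, f(1.4) = -4.76, f(2.1) = -8.61, f(2.8) = -13.44, f(3.5) = -19.25.
Sum = Δt · [f(0.7) + f(1.4) + f(2.1) + f(2.8) + f(3.5)].
Sum = -33.565.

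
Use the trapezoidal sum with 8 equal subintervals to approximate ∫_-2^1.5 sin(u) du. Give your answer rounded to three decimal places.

Δu = (1.5 − (-2))/8 = 0.4375.
f(-2) ≈ -0.909, f(-1.5625) ≈ -1.000, f(-1.125) ≈ -0.902, f(-0.6875) ≈ -0.635, f(-0.25) ≈ -0.247, f(0.1875) ≈ 0.186, f(0.625) ≈ 0.585, f(1.0625) ≈ 0.874, f(1.5) ≈ 0.997.
T_8 = (Δu/2)·[f(u_0) + 2f(u_1) + ... + 2f(u_{7}) + f(u_8)].
Sum ≈ -0.479.

-0.479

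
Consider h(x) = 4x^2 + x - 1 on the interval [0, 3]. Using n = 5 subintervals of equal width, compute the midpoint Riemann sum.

37.14

Δx = (3 − 0)/5 = 0.6.
Midpoints: 0.3, 0.9, 1.5, 2.1, 2.7.
h(0.3) = -0.34, h(0.9) = 3.14, h(1.5) = 9.5, h(2.1) = 18.74, h(2.7) = 30.86.
Sum = Δx · [h(0.3) + h(0.9) + h(1.5) + h(2.1) + h(2.7)].
Sum = 37.14.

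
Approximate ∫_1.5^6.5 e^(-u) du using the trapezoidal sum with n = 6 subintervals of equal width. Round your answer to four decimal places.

Δu = (6.5 − 1.5)/6 = 5/6.
f(1.5) ≈ 0.2231, f(7/3) ≈ 0.0970, f(19/6) ≈ 0.0421, f(4) ≈ 0.0183, f(29/6) ≈ 0.0080, f(17/3) ≈ 0.0035, f(6.5) ≈ 0.0015.
T_6 = (Δu/2)·[f(u_0) + 2f(u_1) + ... + 2f(u_{5}) + f(u_6)].
Sum ≈ 0.2343.

0.2343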